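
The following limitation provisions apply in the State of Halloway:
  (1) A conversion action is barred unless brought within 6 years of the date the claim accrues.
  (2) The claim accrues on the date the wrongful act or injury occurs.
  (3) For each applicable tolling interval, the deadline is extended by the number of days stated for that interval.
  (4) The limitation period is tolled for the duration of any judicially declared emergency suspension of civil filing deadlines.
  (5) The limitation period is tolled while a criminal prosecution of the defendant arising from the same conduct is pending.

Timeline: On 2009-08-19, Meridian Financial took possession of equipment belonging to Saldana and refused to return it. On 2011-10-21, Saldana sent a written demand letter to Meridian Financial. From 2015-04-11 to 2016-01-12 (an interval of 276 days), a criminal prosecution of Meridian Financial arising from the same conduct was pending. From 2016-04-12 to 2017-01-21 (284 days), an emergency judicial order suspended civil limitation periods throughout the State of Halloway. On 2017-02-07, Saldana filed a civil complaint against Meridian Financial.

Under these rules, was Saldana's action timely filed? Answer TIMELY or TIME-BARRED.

TIMELY

The limitation period began to run on 2009-08-19.
The untolled deadline — 6 years after 2009-08-19 — is 2015-08-19.
The pending criminal prosecution from 2015-04-11 to 2016-01-12 tolled the period for 276 days, extending the deadline to 2016-05-21.
The emergency suspension of filing deadlines from 2016-04-12 to 2017-01-21 tolled the period for 284 days, extending the deadline to 2017-03-01.
The other events in the timeline have no effect on the limitation period under the stated rules.
Saldana filed on 2017-02-07, before the 2017-03-01 deadline, so the action is timely.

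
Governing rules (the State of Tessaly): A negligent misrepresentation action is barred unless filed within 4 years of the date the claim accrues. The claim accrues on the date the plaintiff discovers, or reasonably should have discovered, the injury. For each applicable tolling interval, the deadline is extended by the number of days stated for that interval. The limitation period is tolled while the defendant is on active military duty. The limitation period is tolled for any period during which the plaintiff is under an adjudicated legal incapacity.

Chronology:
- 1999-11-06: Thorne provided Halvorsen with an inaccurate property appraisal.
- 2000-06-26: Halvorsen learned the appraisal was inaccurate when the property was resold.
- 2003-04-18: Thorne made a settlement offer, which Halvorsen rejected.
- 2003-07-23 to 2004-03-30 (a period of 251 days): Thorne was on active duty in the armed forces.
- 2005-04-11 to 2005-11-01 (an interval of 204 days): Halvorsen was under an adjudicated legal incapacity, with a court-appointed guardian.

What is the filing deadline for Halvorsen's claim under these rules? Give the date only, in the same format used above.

2005-03-04

Accrual is tied to discovery, so the period began on 2000-06-26 rather than on 1999-11-06 when the act occurred.
The untolled deadline — 4 years after 2000-06-26 — is 2004-06-26.
The period was tolled for 251 days by the defendant's active military service (2003-07-23 to 2004-03-30), pushing the deadline to 2005-03-04.
By the time the plaintiff's legal incapacity began on 2005-04-11, the limitation period had already expired on 2005-03-04; that interval cannot revive it.
The other events in the timeline have no effect on the limitation period under the stated rules.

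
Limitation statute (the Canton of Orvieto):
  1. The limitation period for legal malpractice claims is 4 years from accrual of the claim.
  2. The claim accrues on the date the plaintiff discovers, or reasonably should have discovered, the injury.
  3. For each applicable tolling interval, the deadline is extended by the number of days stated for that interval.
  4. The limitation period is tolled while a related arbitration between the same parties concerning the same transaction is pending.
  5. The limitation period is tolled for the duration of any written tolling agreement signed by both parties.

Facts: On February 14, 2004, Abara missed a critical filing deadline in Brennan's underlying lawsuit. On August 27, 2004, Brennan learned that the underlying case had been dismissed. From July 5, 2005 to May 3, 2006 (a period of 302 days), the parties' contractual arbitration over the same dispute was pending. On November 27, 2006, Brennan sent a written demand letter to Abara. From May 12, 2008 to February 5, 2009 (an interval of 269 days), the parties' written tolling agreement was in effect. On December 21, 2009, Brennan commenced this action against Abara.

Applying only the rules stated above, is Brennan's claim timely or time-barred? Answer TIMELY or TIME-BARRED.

Accrual is tied to discovery, so the period began on August 27, 2004 rather than on February 14, 2004 when the act occurred.
4 years from August 27, 2004 is August 27, 2008.
Because the pending related arbitration ran from July 5, 2005 to May 3, 2006, the deadline is extended by 302 days to June 25, 2009.
Because the written tolling agreement ran from May 12, 2008 to February 5, 2009, the deadline is extended by 269 days to March 21, 2010.
None of the other events listed affects the running of the period under the stated rules.
Brennan filed on December 21, 2009, before the March 21, 2010 deadline, so the action is timely.

TIMELY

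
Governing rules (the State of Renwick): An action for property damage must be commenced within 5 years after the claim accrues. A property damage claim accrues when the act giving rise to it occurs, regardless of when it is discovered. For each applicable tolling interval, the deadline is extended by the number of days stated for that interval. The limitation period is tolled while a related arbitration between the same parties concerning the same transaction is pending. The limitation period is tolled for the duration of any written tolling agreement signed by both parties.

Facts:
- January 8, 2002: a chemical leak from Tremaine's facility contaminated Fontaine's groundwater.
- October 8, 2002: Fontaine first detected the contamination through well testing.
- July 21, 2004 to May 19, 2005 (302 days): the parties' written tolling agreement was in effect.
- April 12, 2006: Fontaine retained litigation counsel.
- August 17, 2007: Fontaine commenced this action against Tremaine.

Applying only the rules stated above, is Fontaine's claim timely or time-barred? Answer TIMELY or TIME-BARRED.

The claim accrued on January 8, 2002, when the wrongful act occurred; under the stated occurrence rule the October 8, 2002 discovery does not delay accrual.
The untolled deadline — 5 years after January 8, 2002 — is January 8, 2007.
Because the written tolling agreement ran from July 21, 2004 to May 19, 2005, the deadline is extended by 302 days to November 6, 2007.
None of the other events listed affects the running of the period under the stated rules.
Fontaine filed on August 17, 2007, before the November 6, 2007 deadline, so the action is timely.

TIMELY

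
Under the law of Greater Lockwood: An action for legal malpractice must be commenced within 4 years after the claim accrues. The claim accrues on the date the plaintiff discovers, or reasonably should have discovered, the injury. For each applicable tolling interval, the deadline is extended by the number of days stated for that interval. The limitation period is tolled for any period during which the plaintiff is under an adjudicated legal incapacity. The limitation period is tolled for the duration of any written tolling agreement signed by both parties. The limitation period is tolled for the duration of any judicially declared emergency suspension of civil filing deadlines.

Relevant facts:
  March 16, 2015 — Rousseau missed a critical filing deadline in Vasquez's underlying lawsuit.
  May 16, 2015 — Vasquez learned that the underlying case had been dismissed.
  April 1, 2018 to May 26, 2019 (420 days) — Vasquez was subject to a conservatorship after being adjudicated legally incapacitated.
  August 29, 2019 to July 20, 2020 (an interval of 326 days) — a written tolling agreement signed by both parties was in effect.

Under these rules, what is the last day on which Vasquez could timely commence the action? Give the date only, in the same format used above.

May 31, 2021

Accrual is tied to discovery, so the period began on May 16, 2015 rather than on March 16, 2015 when the act occurred.
Adding the 4 years base period to May 16, 2015 gives a deadline of May 16, 2019, before any tolling.
The period was tolled for 420 days by the plaintiff's legal incapacity (April 1, 2018 to May 26, 2019), pushing the deadline to July 9, 2020.
The written tolling agreement from August 29, 2019 to July 20, 2020 tolled the period for 326 days, extending the deadline to May 31, 2021.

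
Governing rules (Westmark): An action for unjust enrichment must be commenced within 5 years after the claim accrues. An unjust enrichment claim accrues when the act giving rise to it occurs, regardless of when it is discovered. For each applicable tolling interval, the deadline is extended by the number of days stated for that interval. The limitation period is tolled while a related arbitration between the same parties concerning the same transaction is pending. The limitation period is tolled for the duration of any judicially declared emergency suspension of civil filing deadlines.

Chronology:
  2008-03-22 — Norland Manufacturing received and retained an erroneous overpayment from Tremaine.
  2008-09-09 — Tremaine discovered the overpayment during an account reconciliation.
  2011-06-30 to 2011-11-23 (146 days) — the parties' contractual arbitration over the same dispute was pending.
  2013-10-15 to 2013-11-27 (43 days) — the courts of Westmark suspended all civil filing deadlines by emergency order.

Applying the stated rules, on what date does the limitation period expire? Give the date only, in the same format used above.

Because the rule ties accrual to occurrence, the claim accrued on 2008-03-22, not on the 2008-09-09 discovery date.
The untolled deadline — 5 years after 2008-03-22 — is 2013-03-22.
Because the pending related arbitration ran from 2011-06-30 to 2011-11-23, the deadline is extended by 146 days to 2013-08-15.
The emergency suspension of filing deadlines from 2013-10-15 to 2013-11-27 began after the period had already run on 2013-08-15, so it has no tolling effect.

2013-08-15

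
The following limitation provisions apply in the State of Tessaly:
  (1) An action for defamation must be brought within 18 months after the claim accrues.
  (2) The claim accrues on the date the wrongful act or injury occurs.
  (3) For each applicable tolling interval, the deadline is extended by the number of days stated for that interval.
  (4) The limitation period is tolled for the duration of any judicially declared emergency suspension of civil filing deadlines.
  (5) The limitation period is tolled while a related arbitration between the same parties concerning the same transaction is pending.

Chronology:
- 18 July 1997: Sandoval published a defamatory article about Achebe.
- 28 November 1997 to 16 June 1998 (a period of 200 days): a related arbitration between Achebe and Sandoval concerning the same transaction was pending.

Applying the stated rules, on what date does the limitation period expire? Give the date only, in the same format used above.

6 August 1999

The claim accrued on 18 July 1997, when the wrongful act occurred.
18 months from 18 July 1997 is 18 January 1999.
The period was tolled for 200 days by the pending related arbitration (28 November 1997 to 16 June 1998), pushing the deadline to 6 August 1999.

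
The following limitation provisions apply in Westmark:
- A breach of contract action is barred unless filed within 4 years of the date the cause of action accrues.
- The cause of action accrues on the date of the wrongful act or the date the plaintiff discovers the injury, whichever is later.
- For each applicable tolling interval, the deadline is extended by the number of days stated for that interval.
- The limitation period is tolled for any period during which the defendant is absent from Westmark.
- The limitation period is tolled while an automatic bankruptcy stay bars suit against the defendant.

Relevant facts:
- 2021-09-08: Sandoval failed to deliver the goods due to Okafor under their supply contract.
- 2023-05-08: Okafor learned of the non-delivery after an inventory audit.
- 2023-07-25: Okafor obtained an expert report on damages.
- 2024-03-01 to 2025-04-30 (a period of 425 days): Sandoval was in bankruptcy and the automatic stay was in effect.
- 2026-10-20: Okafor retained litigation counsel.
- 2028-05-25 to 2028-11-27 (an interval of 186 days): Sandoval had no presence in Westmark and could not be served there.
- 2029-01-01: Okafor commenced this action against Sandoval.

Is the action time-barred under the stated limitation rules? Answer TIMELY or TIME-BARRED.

Taking the later of the act (2021-09-08) and discovery (2023-05-08), the claim accrued on 2023-05-08.
The untolled deadline — 4 years after 2023-05-08 — is 2027-05-08.
Because the automatic bankruptcy stay ran from 2024-03-01 to 2025-04-30, the deadline is extended by 425 days to 2028-07-06.
The period was tolled for 186 days by the defendant's absence from the jurisdiction (2028-05-25 to 2028-11-27), pushing the deadline to 2029-01-08.
The other events in the timeline have no effect on the limitation period under the stated rules.
The 2029-01-01 filing precedes the 2029-01-08 deadline; the claim is timely.

TIMELY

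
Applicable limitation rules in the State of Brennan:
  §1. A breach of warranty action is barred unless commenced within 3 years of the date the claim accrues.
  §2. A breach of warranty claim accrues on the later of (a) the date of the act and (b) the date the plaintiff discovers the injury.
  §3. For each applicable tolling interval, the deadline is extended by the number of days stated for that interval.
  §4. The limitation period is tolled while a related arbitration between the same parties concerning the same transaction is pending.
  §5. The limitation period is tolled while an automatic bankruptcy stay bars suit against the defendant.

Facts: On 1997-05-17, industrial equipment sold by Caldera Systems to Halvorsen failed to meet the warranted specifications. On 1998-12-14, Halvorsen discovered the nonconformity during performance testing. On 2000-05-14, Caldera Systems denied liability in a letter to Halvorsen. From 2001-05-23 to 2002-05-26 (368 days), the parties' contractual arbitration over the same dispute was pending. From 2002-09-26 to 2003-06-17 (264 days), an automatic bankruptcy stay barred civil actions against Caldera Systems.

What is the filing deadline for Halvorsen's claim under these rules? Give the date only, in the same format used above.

2003-09-07

Because discovery on 1998-12-14 post-dates the 1997-05-17 act, accrual under the later-of rule falls on 1998-12-14.
The untolled deadline — 3 years after 1998-12-14 — is 2001-12-14.
Because the pending related arbitration ran from 2001-05-23 to 2002-05-26, the deadline is extended by 368 days to 2002-12-17.
The period was tolled for 264 days by the automatic bankruptcy stay (2002-09-26 to 2003-06-17), pushing the deadline to 2003-09-07.
The other events in the timeline have no effect on the limitation period under the stated rules.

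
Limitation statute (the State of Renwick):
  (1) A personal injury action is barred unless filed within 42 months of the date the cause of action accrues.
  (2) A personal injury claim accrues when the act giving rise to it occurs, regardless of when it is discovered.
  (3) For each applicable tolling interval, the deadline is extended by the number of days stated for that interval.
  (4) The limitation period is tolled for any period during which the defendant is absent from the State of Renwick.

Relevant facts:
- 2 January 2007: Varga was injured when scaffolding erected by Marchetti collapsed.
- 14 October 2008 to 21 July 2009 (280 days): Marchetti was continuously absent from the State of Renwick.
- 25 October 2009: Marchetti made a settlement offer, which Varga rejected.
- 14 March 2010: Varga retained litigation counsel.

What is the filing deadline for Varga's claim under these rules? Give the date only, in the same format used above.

8 April 2011

The cause of action accrued on 2 January 2007, the date of the act.
Adding the 42 months base period to 2 January 2007 gives a deadline of 2 July 2010, before any tolling.
Because the defendant's absence from the jurisdiction ran from 14 October 2008 to 21 July 2009, the deadline is extended by 280 days to 8 April 2011.
Nothing else in the chronology tolls or restarts the period.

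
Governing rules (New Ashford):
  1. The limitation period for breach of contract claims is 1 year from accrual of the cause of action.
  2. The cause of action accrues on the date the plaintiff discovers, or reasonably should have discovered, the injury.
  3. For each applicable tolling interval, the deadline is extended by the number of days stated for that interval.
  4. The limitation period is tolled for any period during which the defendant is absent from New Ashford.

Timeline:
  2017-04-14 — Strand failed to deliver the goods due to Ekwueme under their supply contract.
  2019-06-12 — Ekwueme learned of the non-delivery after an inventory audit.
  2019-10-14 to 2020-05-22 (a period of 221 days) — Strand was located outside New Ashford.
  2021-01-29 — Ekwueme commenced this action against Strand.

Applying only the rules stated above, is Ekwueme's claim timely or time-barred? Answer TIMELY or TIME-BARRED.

Under the discovery rule, the claim accrued on 2019-06-12, when Ekwueme discovered the injury — not on the 2017-04-14 date of the underlying act.
Adding the 1 year base period to 2019-06-12 gives a deadline of 2020-06-12, before any tolling.
The period was tolled for 221 days by the defendant's absence from the jurisdiction (2019-10-14 to 2020-05-22), pushing the deadline to 2021-01-19.
The 2021-01-29 filing falls after the 2021-01-19 deadline; the claim is time-barred.

TIME-BARRED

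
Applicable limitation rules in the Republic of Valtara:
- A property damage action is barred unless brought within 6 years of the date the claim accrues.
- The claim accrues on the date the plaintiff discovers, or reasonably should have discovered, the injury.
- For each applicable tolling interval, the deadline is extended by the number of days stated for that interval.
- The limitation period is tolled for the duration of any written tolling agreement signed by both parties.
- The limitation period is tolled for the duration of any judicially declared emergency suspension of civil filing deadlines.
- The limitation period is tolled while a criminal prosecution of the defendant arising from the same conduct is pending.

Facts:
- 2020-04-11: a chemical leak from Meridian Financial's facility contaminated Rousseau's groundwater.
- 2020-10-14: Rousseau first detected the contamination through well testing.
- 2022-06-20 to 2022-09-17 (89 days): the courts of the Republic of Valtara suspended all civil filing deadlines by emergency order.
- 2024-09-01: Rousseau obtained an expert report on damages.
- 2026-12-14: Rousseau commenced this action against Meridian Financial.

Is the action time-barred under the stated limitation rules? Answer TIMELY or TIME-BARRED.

Under the discovery rule, the claim accrued on 2020-10-14, when Rousseau discovered the injury — not on the 2020-04-11 date of the underlying act.
6 years from 2020-10-14 is 2026-10-14.
The period was tolled for 89 days by the emergency suspension of filing deadlines (2022-06-20 to 2022-09-17), pushing the deadline to 2027-01-11.
Nothing else in the chronology tolls or restarts the period.
Rousseau filed on 2026-12-14, before the 2027-01-11 deadline, so the action is timely.

TIMELY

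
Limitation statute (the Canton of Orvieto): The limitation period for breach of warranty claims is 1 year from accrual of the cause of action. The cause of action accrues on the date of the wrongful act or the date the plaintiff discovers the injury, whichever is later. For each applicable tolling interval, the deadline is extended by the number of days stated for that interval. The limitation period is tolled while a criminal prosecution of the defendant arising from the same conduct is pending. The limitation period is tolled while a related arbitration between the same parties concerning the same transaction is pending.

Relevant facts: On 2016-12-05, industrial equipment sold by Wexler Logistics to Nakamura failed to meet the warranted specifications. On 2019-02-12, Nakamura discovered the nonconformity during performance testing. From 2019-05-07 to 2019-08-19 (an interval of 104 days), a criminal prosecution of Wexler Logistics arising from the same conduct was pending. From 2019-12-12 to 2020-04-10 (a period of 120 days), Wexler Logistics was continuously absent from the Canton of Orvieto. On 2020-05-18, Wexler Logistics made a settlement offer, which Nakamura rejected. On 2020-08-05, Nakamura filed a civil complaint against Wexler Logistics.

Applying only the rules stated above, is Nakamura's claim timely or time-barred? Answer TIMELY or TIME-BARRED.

Taking the later of the act (2016-12-05) and discovery (2019-02-12), the claim accrued on 2019-02-12.
1 year from 2019-02-12 is 2020-02-12.
The period was tolled for 104 days by the pending criminal prosecution (2019-05-07 to 2019-08-19), pushing the deadline to 2020-05-26.
Although the defendant's absence ran from 2019-12-12 to 2020-04-10, the stated rules do not make that a tolling event, so it is disregarded.
None of the other events listed affects the running of the period under the stated rules.
The 2020-08-05 filing falls after the 2020-05-26 deadline; the claim is time-barred.

TIME-BARRED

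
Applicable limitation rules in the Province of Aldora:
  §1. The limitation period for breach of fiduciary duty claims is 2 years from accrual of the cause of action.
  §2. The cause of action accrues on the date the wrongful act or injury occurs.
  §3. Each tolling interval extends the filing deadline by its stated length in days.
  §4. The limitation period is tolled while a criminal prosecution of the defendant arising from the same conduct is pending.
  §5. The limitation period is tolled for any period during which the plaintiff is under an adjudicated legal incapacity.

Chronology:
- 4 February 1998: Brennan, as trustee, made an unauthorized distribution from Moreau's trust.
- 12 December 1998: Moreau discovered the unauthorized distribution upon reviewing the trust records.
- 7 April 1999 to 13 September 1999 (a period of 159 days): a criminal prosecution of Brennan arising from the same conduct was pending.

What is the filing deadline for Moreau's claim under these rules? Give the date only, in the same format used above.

12 July 2000

Accrual is governed by the date of the act, so the period began to run on 4 February 1998; the later discovery on 12 December 1998 is irrelevant under the stated rule.
The untolled deadline — 2 years after 4 February 1998 — is 4 February 2000.
The pending criminal prosecution from 7 April 1999 to 13 September 1999 tolled the period for 159 days, extending the deadline to 12 July 2000.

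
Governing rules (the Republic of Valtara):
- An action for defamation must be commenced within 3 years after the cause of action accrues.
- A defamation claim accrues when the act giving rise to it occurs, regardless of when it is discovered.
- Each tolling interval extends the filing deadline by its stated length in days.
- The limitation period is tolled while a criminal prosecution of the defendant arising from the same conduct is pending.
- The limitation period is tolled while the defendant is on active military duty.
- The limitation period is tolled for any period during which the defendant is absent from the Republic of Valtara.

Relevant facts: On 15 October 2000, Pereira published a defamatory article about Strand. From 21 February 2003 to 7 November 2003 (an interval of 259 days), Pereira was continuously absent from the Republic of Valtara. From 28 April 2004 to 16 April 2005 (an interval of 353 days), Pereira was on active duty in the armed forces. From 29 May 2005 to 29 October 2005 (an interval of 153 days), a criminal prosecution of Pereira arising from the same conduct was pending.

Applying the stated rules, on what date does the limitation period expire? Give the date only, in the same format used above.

18 November 2005

The cause of action accrued on 15 October 2000, the date of the act.
The untolled deadline — 3 years after 15 October 2000 — is 15 October 2003.
The period was tolled for 259 days by the defendant's absence from the jurisdiction (21 February 2003 to 7 November 2003), pushing the deadline to 30 June 2004.
The defendant's active military service from 28 April 2004 to 16 April 2005 tolled the period for 353 days, extending the deadline to 18 June 2005.
The pending criminal prosecution from 29 May 2005 to 29 October 2005 tolled the period for 153 days, extending the deadline to 18 November 2005.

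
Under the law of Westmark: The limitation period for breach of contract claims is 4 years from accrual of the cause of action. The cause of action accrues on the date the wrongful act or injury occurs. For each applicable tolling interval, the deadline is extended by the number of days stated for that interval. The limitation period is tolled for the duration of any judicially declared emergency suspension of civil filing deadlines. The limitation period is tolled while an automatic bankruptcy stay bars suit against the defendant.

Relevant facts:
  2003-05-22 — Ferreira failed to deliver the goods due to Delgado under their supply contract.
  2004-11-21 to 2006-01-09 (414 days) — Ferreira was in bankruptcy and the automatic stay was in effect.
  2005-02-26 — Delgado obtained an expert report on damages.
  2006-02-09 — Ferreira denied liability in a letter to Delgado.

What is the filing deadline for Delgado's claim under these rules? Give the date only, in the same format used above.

The claim accrued on 2003-05-22, when the wrongful act occurred.
The untolled deadline — 4 years after 2003-05-22 — is 2007-05-22.
The automatic bankruptcy stay from 2004-11-21 to 2006-01-09 tolled the period for 414 days, extending the deadline to 2008-07-09.
None of the other events listed affects the running of the period under the stated rules.

2008-07-09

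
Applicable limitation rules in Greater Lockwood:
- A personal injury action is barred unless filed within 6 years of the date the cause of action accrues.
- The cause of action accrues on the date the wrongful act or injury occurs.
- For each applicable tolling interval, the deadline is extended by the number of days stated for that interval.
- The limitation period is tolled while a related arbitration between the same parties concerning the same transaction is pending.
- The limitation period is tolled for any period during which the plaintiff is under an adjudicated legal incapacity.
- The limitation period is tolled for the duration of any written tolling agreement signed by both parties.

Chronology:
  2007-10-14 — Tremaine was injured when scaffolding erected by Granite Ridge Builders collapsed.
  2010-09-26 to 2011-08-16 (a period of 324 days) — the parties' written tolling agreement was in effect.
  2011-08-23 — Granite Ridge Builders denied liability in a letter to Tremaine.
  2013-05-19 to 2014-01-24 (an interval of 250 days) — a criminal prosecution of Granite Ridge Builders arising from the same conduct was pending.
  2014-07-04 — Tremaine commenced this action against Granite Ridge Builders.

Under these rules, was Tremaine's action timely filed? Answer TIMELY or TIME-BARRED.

TIMELY

The limitation period began to run on 2007-10-14.
6 years from 2007-10-14 is 2013-10-14.
The written tolling agreement from 2010-09-26 to 2011-08-16 tolled the period for 324 days, extending the deadline to 2014-09-03.
The pending criminal prosecution from 2013-05-19 to 2014-01-24 does not toll the period, because no stated rule makes a criminal prosecution a tolling event.
None of the other events listed affects the running of the period under the stated rules.
Tremaine filed on 2014-07-04, before the 2014-09-03 deadline, so the action is timely.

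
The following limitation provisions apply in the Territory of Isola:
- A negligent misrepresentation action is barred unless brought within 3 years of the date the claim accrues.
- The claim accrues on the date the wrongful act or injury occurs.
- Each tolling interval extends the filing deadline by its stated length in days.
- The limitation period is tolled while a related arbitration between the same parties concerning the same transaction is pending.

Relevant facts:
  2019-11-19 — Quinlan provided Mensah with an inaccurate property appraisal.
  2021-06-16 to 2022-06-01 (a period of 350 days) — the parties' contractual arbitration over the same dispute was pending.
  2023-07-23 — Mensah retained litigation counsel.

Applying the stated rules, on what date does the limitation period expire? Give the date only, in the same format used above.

2023-11-04

The claim accrued on 2019-11-19, the date of the act.
3 years from 2019-11-19 is 2022-11-19.
The period was tolled for 350 days by the pending related arbitration (2021-06-16 to 2022-06-01), pushing the deadline to 2023-11-04.
None of the other events listed affects the running of the period under the stated rules.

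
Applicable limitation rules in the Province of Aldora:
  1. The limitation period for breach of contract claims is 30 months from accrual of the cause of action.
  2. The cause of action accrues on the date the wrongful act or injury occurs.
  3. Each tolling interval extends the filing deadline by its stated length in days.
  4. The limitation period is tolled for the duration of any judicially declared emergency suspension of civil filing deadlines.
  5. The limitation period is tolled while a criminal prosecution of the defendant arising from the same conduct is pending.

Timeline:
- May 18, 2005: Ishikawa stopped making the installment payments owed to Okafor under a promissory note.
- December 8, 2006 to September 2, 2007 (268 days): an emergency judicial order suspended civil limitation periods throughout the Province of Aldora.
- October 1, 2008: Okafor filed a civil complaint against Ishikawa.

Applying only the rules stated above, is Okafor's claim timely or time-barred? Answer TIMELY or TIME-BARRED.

TIME-BARRED

The limitation period began to run on May 18, 2005.
Adding the 30 months base period to May 18, 2005 gives a deadline of November 18, 2007, before any tolling.
The emergency suspension of filing deadlines from December 8, 2006 to September 2, 2007 tolled the period for 268 days, extending the deadline to August 12, 2008.
The October 1, 2008 filing falls after the August 12, 2008 deadline; the claim is time-barred.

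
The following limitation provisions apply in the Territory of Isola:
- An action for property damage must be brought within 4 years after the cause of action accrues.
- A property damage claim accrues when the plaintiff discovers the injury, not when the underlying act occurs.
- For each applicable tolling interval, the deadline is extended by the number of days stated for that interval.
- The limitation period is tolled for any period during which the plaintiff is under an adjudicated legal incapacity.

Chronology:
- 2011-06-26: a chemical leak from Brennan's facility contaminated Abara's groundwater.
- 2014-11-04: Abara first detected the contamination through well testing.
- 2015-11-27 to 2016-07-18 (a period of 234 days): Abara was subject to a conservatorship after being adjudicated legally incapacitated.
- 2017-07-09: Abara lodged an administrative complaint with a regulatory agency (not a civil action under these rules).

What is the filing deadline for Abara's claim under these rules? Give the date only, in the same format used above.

2019-06-26

Accrual is tied to discovery, so the period began on 2014-11-04 rather than on 2011-06-26 when the act occurred.
Adding the 4 years base period to 2014-11-04 gives a deadline of 2018-11-04, before any tolling.
The period was tolled for 234 days by the plaintiff's legal incapacity (2015-11-27 to 2016-07-18), pushing the deadline to 2019-06-26.
The other events in the timeline have no effect on the limitation period under the stated rules.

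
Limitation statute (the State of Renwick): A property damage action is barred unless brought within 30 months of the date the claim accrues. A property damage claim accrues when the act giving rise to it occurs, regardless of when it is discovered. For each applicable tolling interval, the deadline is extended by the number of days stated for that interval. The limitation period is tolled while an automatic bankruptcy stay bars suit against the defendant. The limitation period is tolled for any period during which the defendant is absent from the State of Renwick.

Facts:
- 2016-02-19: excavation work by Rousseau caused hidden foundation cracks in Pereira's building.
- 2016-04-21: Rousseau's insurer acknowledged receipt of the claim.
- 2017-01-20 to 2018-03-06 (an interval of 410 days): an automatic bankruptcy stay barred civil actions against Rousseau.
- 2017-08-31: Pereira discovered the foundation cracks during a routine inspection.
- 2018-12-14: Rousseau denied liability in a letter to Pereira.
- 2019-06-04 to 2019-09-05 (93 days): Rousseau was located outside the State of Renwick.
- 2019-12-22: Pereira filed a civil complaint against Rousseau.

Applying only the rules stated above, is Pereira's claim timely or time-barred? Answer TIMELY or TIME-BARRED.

TIMELY

The claim accrued on 2016-02-19, when the wrongful act occurred; under the stated occurrence rule the 2017-08-31 discovery does not delay accrual.
The untolled deadline — 30 months after 2016-02-19 — is 2018-08-19.
The automatic bankruptcy stay from 2017-01-20 to 2018-03-06 tolled the period for 410 days, extending the deadline to 2019-10-03.
The defendant's absence from the jurisdiction from 2019-06-04 to 2019-09-05 tolled the period for 93 days, extending the deadline to 2020-01-04.
Nothing else in the chronology tolls or restarts the period.
Filing on 2019-12-22 beat the 2020-01-04 deadline — the action is timely.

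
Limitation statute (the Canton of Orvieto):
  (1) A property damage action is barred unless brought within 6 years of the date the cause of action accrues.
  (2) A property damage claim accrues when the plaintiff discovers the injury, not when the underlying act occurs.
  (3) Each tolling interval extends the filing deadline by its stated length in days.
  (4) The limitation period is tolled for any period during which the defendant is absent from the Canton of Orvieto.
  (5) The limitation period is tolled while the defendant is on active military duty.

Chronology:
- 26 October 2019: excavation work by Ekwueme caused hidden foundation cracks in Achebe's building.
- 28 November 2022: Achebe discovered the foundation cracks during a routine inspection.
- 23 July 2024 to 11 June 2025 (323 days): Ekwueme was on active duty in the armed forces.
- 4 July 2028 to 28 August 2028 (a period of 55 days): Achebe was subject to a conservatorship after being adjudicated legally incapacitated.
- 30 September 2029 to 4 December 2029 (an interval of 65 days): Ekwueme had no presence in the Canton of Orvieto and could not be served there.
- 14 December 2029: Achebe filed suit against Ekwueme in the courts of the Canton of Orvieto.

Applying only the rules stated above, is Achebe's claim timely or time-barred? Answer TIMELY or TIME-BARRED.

TIMELY

The claim did not accrue until Achebe discovered the injury on 28 November 2022; the 26 October 2019 act date does not start the clock under the stated rule.
6 years from 28 November 2022 is 28 November 2028.
The period was tolled for 323 days by the defendant's active military service (23 July 2024 to 11 June 2025), pushing the deadline to 17 October 2029.
Because the defendant's absence from the jurisdiction ran from 30 September 2029 to 4 December 2029, the deadline is extended by 65 days to 21 December 2029.
Although the plaintiff's incapacity ran from 4 July 2028 to 28 August 2028, the stated rules do not make that a tolling event, so it is disregarded.
Filing on 14 December 2029 beat the 21 December 2029 deadline — the action is timely.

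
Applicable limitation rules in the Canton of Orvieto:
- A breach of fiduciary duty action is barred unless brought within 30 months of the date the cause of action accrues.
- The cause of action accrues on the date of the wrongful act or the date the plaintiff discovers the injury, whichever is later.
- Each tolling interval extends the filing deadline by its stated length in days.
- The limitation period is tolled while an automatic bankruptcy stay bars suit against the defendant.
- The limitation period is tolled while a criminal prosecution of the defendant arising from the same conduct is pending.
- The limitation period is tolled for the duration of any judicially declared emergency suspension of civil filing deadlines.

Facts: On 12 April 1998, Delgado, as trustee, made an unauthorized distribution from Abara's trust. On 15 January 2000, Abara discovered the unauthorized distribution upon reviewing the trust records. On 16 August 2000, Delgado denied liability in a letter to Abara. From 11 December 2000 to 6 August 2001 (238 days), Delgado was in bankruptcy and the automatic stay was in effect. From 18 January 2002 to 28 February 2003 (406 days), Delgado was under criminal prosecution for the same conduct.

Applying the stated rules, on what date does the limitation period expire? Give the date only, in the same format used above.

Because discovery on 15 January 2000 post-dates the 12 April 1998 act, accrual under the later-of rule falls on 15 January 2000.
30 months from 15 January 2000 is 15 July 2002.
The period was tolled for 238 days by the automatic bankruptcy stay (11 December 2000 to 6 August 2001), pushing the deadline to 10 March 2003.
The pending criminal prosecution from 18 January 2002 to 28 February 2003 tolled the period for 406 days, extending the deadline to 19 April 2004.
Nothing else in the chronology tolls or restarts the period.

19 April 2004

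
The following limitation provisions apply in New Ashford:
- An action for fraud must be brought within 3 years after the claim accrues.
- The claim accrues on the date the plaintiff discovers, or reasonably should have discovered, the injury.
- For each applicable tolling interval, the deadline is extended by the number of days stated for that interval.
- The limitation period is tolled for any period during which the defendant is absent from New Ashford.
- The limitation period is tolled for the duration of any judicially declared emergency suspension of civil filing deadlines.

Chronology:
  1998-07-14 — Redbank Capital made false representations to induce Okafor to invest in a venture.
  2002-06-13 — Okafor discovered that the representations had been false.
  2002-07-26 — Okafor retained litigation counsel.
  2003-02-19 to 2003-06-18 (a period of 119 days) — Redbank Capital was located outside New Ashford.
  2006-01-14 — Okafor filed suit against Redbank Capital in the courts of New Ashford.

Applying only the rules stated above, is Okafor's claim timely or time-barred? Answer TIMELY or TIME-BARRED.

TIME-BARRED

Under the discovery rule, the claim accrued on 2002-06-13, when Okafor discovered the injury — not on the 1998-07-14 date of the underlying act.
The untolled deadline — 3 years after 2002-06-13 — is 2005-06-13.
Because the defendant's absence from the jurisdiction ran from 2003-02-19 to 2003-06-18, the deadline is extended by 119 days to 2005-10-10.
None of the other events listed affects the running of the period under the stated rules.
Filing on 2006-01-14 missed the 2005-10-10 deadline — the action is time-barred.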